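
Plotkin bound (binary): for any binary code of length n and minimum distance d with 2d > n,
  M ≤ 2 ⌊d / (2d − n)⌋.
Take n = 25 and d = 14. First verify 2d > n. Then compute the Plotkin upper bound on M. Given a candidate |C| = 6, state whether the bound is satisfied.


Plotkin bound M ≤ 8; given |C| = 6 ≤ bound (satisfied).

Check applicability: 2d = 28, n = 25.
2d − n = 3 > 0, so Plotkin applies.
Compute d/(2d−n) = 14/3 ≈ 4.6667.
⌊d/(2d−n)⌋ = 4.
Plotkin bound: M ≤ 2·4 = 8.
Given |C| = 6, check: satisfied.
This |C| is below the Plotkin bound.


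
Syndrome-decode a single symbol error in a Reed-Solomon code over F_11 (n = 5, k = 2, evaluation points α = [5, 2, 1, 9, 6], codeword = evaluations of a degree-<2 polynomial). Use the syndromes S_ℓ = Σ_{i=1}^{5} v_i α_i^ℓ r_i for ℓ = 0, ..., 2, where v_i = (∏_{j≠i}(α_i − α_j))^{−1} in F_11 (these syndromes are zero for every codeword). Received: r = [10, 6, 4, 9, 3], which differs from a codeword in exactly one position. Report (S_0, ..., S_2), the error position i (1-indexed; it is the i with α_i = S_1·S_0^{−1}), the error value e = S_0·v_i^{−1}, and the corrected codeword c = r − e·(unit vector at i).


S = (5, 3, 4), error at position 1, error magnitude e = 9, c = [1, 6, 4, 9, 3].

Step 1: column multipliers v_i = (∏_{j≠i}(α_i − α_j))^{−1} mod 11.
  i = 1 (α = 5): (5−2)(5−1)(5−9)(5−6) = 3·4·(−4)·(−1) = 48 ≡ 4, so v_1 = 4^{−1} = 3 (mod 11).
  i = 2 (α = 2): (2−5)(2−1)(2−9)(2−6) = (−3)·1·(−7)·(−4) = −84 ≡ 4, so v_2 = 4^{−1} = 3 (mod 11).
  i = 3 (α = 1): (1−5)(1−2)(1−9)(1−6) = (−4)·(−1)·(−8)·(−5) = 160 ≡ 6, so v_3 = 6^{−1} = 2 (mod 11).
  i = 4 (α = 9): (9−5)(9−2)(9−1)(9−6) = 4·7·8·3 = 672 ≡ 1, so v_4 = 1^{−1} = 1 (mod 11).
  i = 5 (α = 6): (6−5)(6−2)(6−1)(6−9) = 1·4·5·(−3) = −60 ≡ 6, so v_5 = 6^{−1} = 2 (mod 11).
  v = [3, 3, 2, 1, 2].
Step 2: syndromes of r = [10, 6, 4, 9, 3] (all sums mod 11).
  S_0 = Σ v_i r_i = 3·10 + 3·6 + 2·4 + 1·9 + 2·3 = 71 ≡ 5.
  S_1 = Σ v_i α_i r_i = 3·5·10 + 3·2·6 + 2·1·4 + 1·9·9 + 2·6·3 = 311 ≡ 3.
  α_i^2 mod 11 = [3, 4, 1, 4, 3].
  S_2 = Σ v_i α_i^2 r_i = 3·3·10 + 3·4·6 + 2·1·4 + 1·4·9 + 2·3·3 = 224 ≡ 4.
  S = (5, 3, 4) ≠ 0, so r is not a codeword (an error is present).
Step 3: locate the error. For a single error e at position i, S_ℓ = v_i·e·α_i^ℓ, so α_err = S_1/S_0.
  S_0^{−1} = 5^{−1} = 9 (mod 11), so α_err = 3·9 = 27 ≡ 5 = α_1. Error position i = 1.
  Consistency check: S_2/S_1 = 4·4 = 16 ≡ 5 = α_err ✓ (single-error assumption holds).
Step 4: error magnitude e = S_0/v_1 = S_0·∏_{j≠1}(α_1 − α_j) = 5·4 = 20 ≡ 9 (mod 11).
Step 5: correct position 1: c_1 = r_1 − e = 10 − 9 ≡ 1 (mod 11). Hence c = [1, 6, 4, 9, 3].
  Check: interpolating c through the α_i gives m(x) = 2 + 2·x (degree < 2) with m(α_i) = c_i for every i, so c is indeed a codeword.


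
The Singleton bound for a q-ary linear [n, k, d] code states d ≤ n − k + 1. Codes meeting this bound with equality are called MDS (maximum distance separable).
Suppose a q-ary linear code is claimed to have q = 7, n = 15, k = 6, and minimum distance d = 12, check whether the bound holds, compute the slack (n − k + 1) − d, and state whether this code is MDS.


Singleton RHS = n − k + 1 = 10, slack = -2, bound violated (no such code; not MDS).

Singleton bound: d ≤ n − k + 1.
Here n = 15, k = 6, so n − k + 1 = 10.
Given d = 12, check d ≤ 10: NO.
Slack = (n − k + 1) − d = -2.
The slack is negative: d = 12 exceeds n − k + 1 = 10 by 2, so the Singleton bound is violated and no linear [15, 6, 12]_7 code can exist. In particular it is not MDS (MDS requires d = n − k + 1 exactly).
Description: the claimed parameters are [15, 6, 12]_7; such a code would be impossible (violates the Singleton bound).


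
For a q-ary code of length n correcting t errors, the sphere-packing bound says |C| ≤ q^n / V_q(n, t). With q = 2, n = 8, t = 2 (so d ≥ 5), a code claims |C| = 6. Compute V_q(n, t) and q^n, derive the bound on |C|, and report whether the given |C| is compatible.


V_q(n, t) = 37, q^n = 256, Hamming bound = 6, |C| = 6 ≤ bound (satisfied).

Step 1: Compute V_q(n, t) = Σ_{j=0}^2 C(n, j) (q−1)^j.
  j = 0: C(8,0)·(1)^0 = 1·1 = 1.
  j = 1: C(8,1)·(1)^1 = 8·1 = 8.
  j = 2: C(8,2)·(1)^2 = 28·1 = 28.
  V_q(n, t) = 1 + 8 + 28 = 37.
Step 2: q^n = 2^8 = 256.
Step 3: Hamming bound ⌊q^n / V_q(n,t)⌋ = ⌊256/37⌋ = 6.
Step 4: Compare |C| = 6 to 6: satisfied.
The claimed |C| lies at the Hamming bound (tight).


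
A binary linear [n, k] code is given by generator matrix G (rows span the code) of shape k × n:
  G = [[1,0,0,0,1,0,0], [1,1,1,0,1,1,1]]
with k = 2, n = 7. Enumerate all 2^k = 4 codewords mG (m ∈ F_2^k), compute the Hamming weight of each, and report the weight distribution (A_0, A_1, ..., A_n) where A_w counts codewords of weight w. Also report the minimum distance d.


Weight distribution: A_0 = 1, A_2 = 1, A_4 = 1, A_6 = 1. Minimum distance d = 2.

Enumerate all 2^2 = 4 messages m ∈ F_2^2.
For each, compute codeword c = mG in F_2^7, then tally its weight.
  m = 00 → c = 0000000, weight = 0.
  m = 10 → c = 1000100, weight = 2.
  m = 01 → c = 1110111, weight = 6.
  m = 11 → c = 0110011, weight = 4.
Tally weights:
  weight 0: 1 codewords.
  weight 2: 1 codewords.
  weight 4: 1 codewords.
  weight 6: 1 codewords.
Minimum distance d = smallest w > 0 with A_w > 0 = 2.
Sanity: Σ A_w = 4 = 2^2 = 4 ✓.


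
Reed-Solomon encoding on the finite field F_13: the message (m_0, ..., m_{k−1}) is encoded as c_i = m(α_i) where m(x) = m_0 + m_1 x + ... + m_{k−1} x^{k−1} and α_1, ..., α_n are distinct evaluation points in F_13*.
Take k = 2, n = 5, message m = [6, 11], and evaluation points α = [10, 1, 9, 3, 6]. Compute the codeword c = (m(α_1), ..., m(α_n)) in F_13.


c = [12, 4, 1, 0, 7]

Message polynomial: m(x) = 6 + 11·x (mod 13).
For each evaluation point α_i, compute m(α_i) mod 13:
  α_1 = 10: Horner steps 11 → 12, so m(10) = 12.
  α_2 = 1: Horner steps 11 → 4, so m(1) = 4.
  α_3 = 9: Horner steps 11 → 1, so m(9) = 1.
  α_4 = 3: Horner steps 11 → 0, so m(3) = 0.
  α_5 = 6: Horner steps 11 → 7, so m(6) = 7.
Codeword c = [12, 4, 1, 0, 7] ∈ F_13^5.


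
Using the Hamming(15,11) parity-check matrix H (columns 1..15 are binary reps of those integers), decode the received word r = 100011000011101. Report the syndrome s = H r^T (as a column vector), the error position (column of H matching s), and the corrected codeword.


s = (0, 1, 1, 1)^T, error position = 7, corrected codeword c = 100011100011101

Compute s = H r^T mod 2 one row at a time:
  s_1 = 0 + 0 + 0 + 1 + 1 + 1 + 0 + 1 = 4 ≡ 0 (mod 2).
  s_2 = 0 + 1 + 1 + 0 + 1 + 1 + 0 + 1 = 5 ≡ 1 (mod 2).
  s_3 = 0 + 0 + 1 + 0 + 0 + 1 + 0 + 1 = 3 ≡ 1 (mod 2).
  s_4 = 1 + 0 + 1 + 0 + 0 + 1 + 1 + 1 = 5 ≡ 1 (mod 2).
s = (0, 1, 1, 1)^T — this equals column 7 of H (binary 0111), so error is at position 7.
Correct: flip bit 7 of r = 100011000011101 to get c = 100011100011101.


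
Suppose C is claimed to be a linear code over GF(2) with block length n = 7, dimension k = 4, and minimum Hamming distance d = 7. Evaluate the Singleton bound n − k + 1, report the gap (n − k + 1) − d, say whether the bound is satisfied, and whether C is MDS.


Singleton RHS = n − k + 1 = 4, slack = -3, bound violated (no such code; not MDS).

Singleton bound: d ≤ n − k + 1.
Here n = 7, k = 4, so n − k + 1 = 4.
Given d = 7, check d ≤ 4: NO.
Slack = (n − k + 1) − d = -3.
The slack is negative: d = 7 exceeds n − k + 1 = 4 by 3, so the Singleton bound is violated and no linear [7, 4, 7]_2 code can exist. In particular it is not MDS (MDS requires d = n − k + 1 exactly).
Description: the claimed parameters are [7, 4, 7]_2; such a code would be impossible (violates the Singleton bound).


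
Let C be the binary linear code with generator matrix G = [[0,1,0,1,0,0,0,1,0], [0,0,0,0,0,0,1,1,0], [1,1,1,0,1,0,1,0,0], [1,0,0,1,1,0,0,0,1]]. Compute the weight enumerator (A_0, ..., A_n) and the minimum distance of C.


Weight distribution: A_0 = 1, A_2 = 2, A_3 = 2, A_4 = 3, A_5 = 6, A_6 = 2. Minimum distance d = 2.

Enumerate all 2^4 = 16 messages m ∈ F_2^4.
For each, compute codeword c = mG in F_2^9, then tally its weight.
  m = 0000 → c = 000000000, weight = 0.
  m = 1000 → c = 010100010, weight = 3.
  m = 0100 → c = 000000110, weight = 2.
  m = 1100 → c = 010100100, weight = 3.
  m = 0010 → c = 111010100, weight = 5.
  m = 1010 → c = 101110110, weight = 6.
  m = 0110 → c = 111010010, weight = 5.
  m = 1110 → c = 101110000, weight = 4.
  m = 0001 → c = 100110001, weight = 4.
  m = 1001 → c = 110010011, weight = 5.
  m = 0101 → c = 100110111, weight = 6.
  m = 1101 → c = 110010101, weight = 5.
  m = 0011 → c = 011100101, weight = 5.
  m = 1011 → c = 001000111, weight = 4.
  m = 0111 → c = 011100011, weight = 5.
  m = 1111 → c = 001000001, weight = 2.
Tally weights:
  weight 0: 1 codewords.
  weight 2: 2 codewords.
  weight 3: 2 codewords.
  weight 4: 3 codewords.
  weight 5: 6 codewords.
  weight 6: 2 codewords.
Minimum distance d = smallest w > 0 with A_w > 0 = 2.
Sanity: Σ A_w = 16 = 2^4 = 16 ✓.


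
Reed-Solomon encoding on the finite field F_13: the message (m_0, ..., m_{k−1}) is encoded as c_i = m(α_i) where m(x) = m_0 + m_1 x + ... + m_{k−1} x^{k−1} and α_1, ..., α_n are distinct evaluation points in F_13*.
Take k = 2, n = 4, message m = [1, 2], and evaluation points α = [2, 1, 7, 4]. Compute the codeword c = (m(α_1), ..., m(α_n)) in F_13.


c = [5, 3, 2, 9]

Message polynomial: m(x) = 1 + 2·x (mod 13).
For each evaluation point α_i, compute m(α_i) mod 13:
  α_1 = 2: Horner steps 2 → 5, so m(2) = 5.
  α_2 = 1: Horner steps 2 → 3, so m(1) = 3.
  α_3 = 7: Horner steps 2 → 2, so m(7) = 2.
  α_4 = 4: Horner steps 2 → 9, so m(4) = 9.
Codeword c = [5, 3, 2, 9] ∈ F_13^4.


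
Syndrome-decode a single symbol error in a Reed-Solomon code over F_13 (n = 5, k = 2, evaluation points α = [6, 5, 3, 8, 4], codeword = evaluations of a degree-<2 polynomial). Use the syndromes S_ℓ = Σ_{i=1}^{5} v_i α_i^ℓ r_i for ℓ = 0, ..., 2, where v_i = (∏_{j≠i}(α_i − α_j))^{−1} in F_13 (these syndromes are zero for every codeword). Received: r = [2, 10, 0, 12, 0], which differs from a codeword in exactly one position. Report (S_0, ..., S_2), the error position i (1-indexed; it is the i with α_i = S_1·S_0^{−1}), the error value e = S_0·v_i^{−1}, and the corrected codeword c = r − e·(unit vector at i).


S = (12, 9, 10), error at position 5, error magnitude e = 8, c = [2, 10, 0, 12, 5].

Step 1: column multipliers v_i = (∏_{j≠i}(α_i − α_j))^{−1} mod 13.
  i = 1 (α = 6): (6−5)(6−3)(6−8)(6−4) = 1·3·(−2)·2 = −12 ≡ 1, so v_1 = 1^{−1} = 1 (mod 13).
  i = 2 (α = 5): (5−6)(5−3)(5−8)(5−4) = (−1)·2·(−3)·1 = 6 ≡ 6, so v_2 = 6^{−1} = 11 (mod 13).
  i = 3 (α = 3): (3−6)(3−5)(3−8)(3−4) = (−3)·(−2)·(−5)·(−1) = 30 ≡ 4, so v_3 = 4^{−1} = 10 (mod 13).
  i = 4 (α = 8): (8−6)(8−5)(8−3)(8−4) = 2·3·5·4 = 120 ≡ 3, so v_4 = 3^{−1} = 9 (mod 13).
  i = 5 (α = 4): (4−6)(4−5)(4−3)(4−8) = (−2)·(−1)·1·(−4) = −8 ≡ 5, so v_5 = 5^{−1} = 8 (mod 13).
  v = [1, 11, 10, 9, 8].
Step 2: syndromes of r = [2, 10, 0, 12, 0] (all sums mod 13).
  S_0 = Σ v_i r_i = 1·2 + 11·10 + 10·0 + 9·12 + 8·0 = 220 ≡ 12.
  S_1 = Σ v_i α_i r_i = 1·6·2 + 11·5·10 + 10·3·0 + 9·8·12 + 8·4·0 = 1426 ≡ 9.
  α_i^2 mod 13 = [10, 12, 9, 12, 3].
  S_2 = Σ v_i α_i^2 r_i = 1·10·2 + 11·12·10 + 10·9·0 + 9·12·12 + 8·3·0 = 2636 ≡ 10.
  S = (12, 9, 10) ≠ 0, so r is not a codeword (an error is present).
Step 3: locate the error. For a single error e at position i, S_ℓ = v_i·e·α_i^ℓ, so α_err = S_1/S_0.
  S_0^{−1} = 12^{−1} = 12 (mod 13), so α_err = 9·12 = 108 ≡ 4 = α_5. Error position i = 5.
  Consistency check: S_2/S_1 = 10·3 = 30 ≡ 4 = α_err ✓ (single-error assumption holds).
Step 4: error magnitude e = S_0/v_5 = S_0·∏_{j≠5}(α_5 − α_j) = 12·5 = 60 ≡ 8 (mod 13).
Step 5: correct position 5: c_5 = r_5 − e = 0 − 8 ≡ 5 (mod 13). Hence c = [2, 10, 0, 12, 5].
  Check: interpolating c through the α_i gives m(x) = 11 + 5·x (degree < 2) with m(α_i) = c_i for every i, so c is indeed a codeword.


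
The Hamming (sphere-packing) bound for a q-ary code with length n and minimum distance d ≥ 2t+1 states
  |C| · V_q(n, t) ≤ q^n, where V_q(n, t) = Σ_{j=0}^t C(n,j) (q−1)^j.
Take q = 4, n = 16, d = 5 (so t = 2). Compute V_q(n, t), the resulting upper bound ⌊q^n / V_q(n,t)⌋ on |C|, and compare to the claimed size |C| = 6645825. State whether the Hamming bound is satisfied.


V_q(n, t) = 1129, q^n = 4294967296, Hamming bound = 3804222, |C| = 6645825 > bound (violated).

Step 1: Compute V_q(n, t) = Σ_{j=0}^2 C(n, j) (q−1)^j.
  j = 0: C(16,0)·(3)^0 = 1·1 = 1.
  j = 1: C(16,1)·(3)^1 = 16·3 = 48.
  j = 2: C(16,2)·(3)^2 = 120·9 = 1080.
  V_q(n, t) = 1 + 48 + 1080 = 1129.
Step 2: q^n = 4^16 = 4294967296.
Step 3: Hamming bound ⌊q^n / V_q(n,t)⌋ = ⌊4294967296/1129⌋ = 3804222.
Step 4: Compare |C| = 6645825 to 3804222: violated.
The claimed |C| lies above the Hamming bound, so no 4-ary code of length 16 with d ≥ 5 can have 6645825 codewords.


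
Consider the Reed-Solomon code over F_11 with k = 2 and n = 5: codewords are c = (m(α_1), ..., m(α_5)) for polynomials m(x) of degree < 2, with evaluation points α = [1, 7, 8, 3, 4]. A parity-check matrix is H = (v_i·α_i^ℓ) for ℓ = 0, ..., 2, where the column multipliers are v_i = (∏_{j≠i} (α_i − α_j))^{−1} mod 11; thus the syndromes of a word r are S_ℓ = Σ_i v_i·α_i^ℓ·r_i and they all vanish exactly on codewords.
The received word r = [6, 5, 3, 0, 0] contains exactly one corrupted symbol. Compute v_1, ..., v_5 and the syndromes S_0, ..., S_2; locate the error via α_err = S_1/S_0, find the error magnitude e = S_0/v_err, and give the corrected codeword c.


S = (5, 4, 1), error at position 4, error magnitude e = 9, c = [6, 5, 3, 2, 0].

Step 1: column multipliers v_i = (∏_{j≠i}(α_i − α_j))^{−1} mod 11.
  i = 1 (α = 1): (1−7)(1−8)(1−3)(1−4) = (−6)·(−7)·(−2)·(−3) = 252 ≡ 10, so v_1 = 10^{−1} = 10 (mod 11).
  i = 2 (α = 7): (7−1)(7−8)(7−3)(7−4) = 6·(−1)·4·3 = −72 ≡ 5, so v_2 = 5^{−1} = 9 (mod 11).
  i = 3 (α = 8): (8−1)(8−7)(8−3)(8−4) = 7·1·5·4 = 140 ≡ 8, so v_3 = 8^{−1} = 7 (mod 11).
  i = 4 (α = 3): (3−1)(3−7)(3−8)(3−4) = 2·(−4)·(−5)·(−1) = −40 ≡ 4, so v_4 = 4^{−1} = 3 (mod 11).
  i = 5 (α = 4): (4−1)(4−7)(4−8)(4−3) = 3·(−3)·(−4)·1 = 36 ≡ 3, so v_5 = 3^{−1} = 4 (mod 11).
  v = [10, 9, 7, 3, 4].
Step 2: syndromes of r = [6, 5, 3, 0, 0] (all sums mod 11).
  S_0 = Σ v_i r_i = 10·6 + 9·5 + 7·3 + 3·0 + 4·0 = 126 ≡ 5.
  S_1 = Σ v_i α_i r_i = 10·1·6 + 9·7·5 + 7·8·3 + 3·3·0 + 4·4·0 = 543 ≡ 4.
  α_i^2 mod 11 = [1, 5, 9, 9, 5].
  S_2 = Σ v_i α_i^2 r_i = 10·1·6 + 9·5·5 + 7·9·3 + 3·9·0 + 4·5·0 = 474 ≡ 1.
  S = (5, 4, 1) ≠ 0, so r is not a codeword (an error is present).
Step 3: locate the error. For a single error e at position i, S_ℓ = v_i·e·α_i^ℓ, so α_err = S_1/S_0.
  S_0^{−1} = 5^{−1} = 9 (mod 11), so α_err = 4·9 = 36 ≡ 3 = α_4. Error position i = 4.
  Consistency check: S_2/S_1 = 1·3 = 3 ≡ 3 = α_err ✓ (single-error assumption holds).
Step 4: error magnitude e = S_0/v_4 = S_0·∏_{j≠4}(α_4 − α_j) = 5·4 = 20 ≡ 9 (mod 11).
Step 5: correct position 4: c_4 = r_4 − e = 0 − 9 ≡ 2 (mod 11). Hence c = [6, 5, 3, 2, 0].
  Check: interpolating c through the α_i gives m(x) = 8 + 9·x (degree < 2) with m(α_i) = c_i for every i, so c is indeed a codeword.


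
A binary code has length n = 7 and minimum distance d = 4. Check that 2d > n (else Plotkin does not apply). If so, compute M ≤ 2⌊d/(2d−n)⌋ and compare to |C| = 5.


Plotkin bound M ≤ 8; given |C| = 5 ≤ bound (satisfied).

Check applicability: 2d = 8, n = 7.
2d − n = 1 > 0, so Plotkin applies.
Compute d/(2d−n) = 4/1 ≈ 4.0000.
⌊d/(2d−n)⌋ = 4.
Plotkin bound: M ≤ 2·4 = 8.
Given |C| = 5, check: satisfied.
This |C| is below the Plotkin bound.


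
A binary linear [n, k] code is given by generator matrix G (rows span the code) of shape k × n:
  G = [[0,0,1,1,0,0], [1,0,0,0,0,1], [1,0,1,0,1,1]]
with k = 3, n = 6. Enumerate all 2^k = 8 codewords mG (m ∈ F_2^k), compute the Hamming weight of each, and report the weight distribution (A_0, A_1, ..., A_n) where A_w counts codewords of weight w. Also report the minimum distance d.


Weight distribution: A_0 = 1, A_2 = 4, A_4 = 3. Minimum distance d = 2.

Enumerate all 2^3 = 8 messages m ∈ F_2^3.
For each, compute codeword c = mG in F_2^6, then tally its weight.
  m = 000 → c = 000000, weight = 0.
  m = 100 → c = 001100, weight = 2.
  m = 010 → c = 100001, weight = 2.
  m = 110 → c = 101101, weight = 4.
  m = 001 → c = 101011, weight = 4.
  m = 101 → c = 100111, weight = 4.
  m = 011 → c = 001010, weight = 2.
  m = 111 → c = 000110, weight = 2.
Tally weights:
  weight 0: 1 codewords.
  weight 2: 4 codewords.
  weight 4: 3 codewords.
Minimum distance d = smallest w > 0 with A_w > 0 = 2.
Sanity: Σ A_w = 8 = 2^3 = 8 ✓.


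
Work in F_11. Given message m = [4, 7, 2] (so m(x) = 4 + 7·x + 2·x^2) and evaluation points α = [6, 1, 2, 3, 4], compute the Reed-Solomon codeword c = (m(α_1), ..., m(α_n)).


c = [8, 2, 4, 10, 9]

Message polynomial: m(x) = 4 + 7·x + 2·x^2 (mod 11).
For each evaluation point α_i, compute m(α_i) mod 11:
  α_1 = 6: Horner steps 2 → 8 → 8, so m(6) = 8.
  α_2 = 1: Horner steps 2 → 9 → 2, so m(1) = 2.
  α_3 = 2: Horner steps 2 → 0 → 4, so m(2) = 4.
  α_4 = 3: Horner steps 2 → 2 → 10, so m(3) = 10.
  α_5 = 4: Horner steps 2 → 4 → 9, so m(4) = 9.
Codeword c = [8, 2, 4, 10, 9] ∈ F_11^5.


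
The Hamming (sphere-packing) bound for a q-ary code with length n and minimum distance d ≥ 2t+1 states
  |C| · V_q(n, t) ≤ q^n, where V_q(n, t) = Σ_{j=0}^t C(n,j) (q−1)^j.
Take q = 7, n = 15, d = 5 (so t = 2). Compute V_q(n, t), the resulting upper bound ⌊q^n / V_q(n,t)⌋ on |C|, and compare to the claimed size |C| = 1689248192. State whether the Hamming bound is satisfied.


V_q(n, t) = 3871, q^n = 4747561509943, Hamming bound = 1226443169, |C| = 1689248192 > bound (violated).

Step 1: Compute V_q(n, t) = Σ_{j=0}^2 C(n, j) (q−1)^j.
  j = 0: C(15,0)·(6)^0 = 1·1 = 1.
  j = 1: C(15,1)·(6)^1 = 15·6 = 90.
  j = 2: C(15,2)·(6)^2 = 105·36 = 3780.
  V_q(n, t) = 1 + 90 + 3780 = 3871.
Step 2: q^n = 7^15 = 4747561509943.
Step 3: Hamming bound ⌊q^n / V_q(n,t)⌋ = ⌊4747561509943/3871⌋ = 1226443169.
Step 4: Compare |C| = 1689248192 to 1226443169: violated.
The claimed |C| lies above the Hamming bound, so no 7-ary code of length 15 with d ≥ 5 can have 1689248192 codewords.


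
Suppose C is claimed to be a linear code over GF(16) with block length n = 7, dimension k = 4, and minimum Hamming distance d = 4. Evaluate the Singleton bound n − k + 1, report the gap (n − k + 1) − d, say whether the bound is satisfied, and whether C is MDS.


Singleton RHS = n − k + 1 = 4, slack = 0, bound satisfied, MDS.

Singleton bound: d ≤ n − k + 1.
Here n = 7, k = 4, so n − k + 1 = 4.
Given d = 4, check d ≤ 4: YES.
Slack = (n − k + 1) − d = 0.
The code is MDS (slack = 0).
Description: the claimed parameters are [7, 4, 4]_16; such a code would be MDS (meets Singleton bound).


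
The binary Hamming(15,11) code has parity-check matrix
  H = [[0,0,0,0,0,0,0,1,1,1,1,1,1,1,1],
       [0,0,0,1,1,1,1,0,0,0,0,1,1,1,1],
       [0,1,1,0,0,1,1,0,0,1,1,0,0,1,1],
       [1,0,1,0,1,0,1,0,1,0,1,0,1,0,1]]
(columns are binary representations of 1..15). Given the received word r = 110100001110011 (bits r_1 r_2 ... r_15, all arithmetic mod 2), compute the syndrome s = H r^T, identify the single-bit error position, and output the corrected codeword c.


s = (1, 1, 1, 0)^T, error position = 14, corrected codeword c = 110100001110001

Compute s = H r^T mod 2 one row at a time:
  s_1 = 0 + 1 + 1 + 1 + 0 + 0 + 1 + 1 = 5 ≡ 1 (mod 2).
  s_2 = 1 + 0 + 0 + 0 + 0 + 0 + 1 + 1 = 3 ≡ 1 (mod 2).
  s_3 = 1 + 0 + 0 + 0 + 1 + 1 + 1 + 1 = 5 ≡ 1 (mod 2).
  s_4 = 1 + 0 + 0 + 0 + 1 + 1 + 0 + 1 = 4 ≡ 0 (mod 2).
s = (1, 1, 1, 0)^T — this equals column 14 of H (binary 1110), so error is at position 14.
Correct: flip bit 14 of r = 110100001110011 to get c = 110100001110001.


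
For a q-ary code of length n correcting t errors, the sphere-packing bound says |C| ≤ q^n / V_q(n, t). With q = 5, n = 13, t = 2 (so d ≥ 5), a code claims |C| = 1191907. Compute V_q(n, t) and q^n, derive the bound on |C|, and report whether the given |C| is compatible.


V_q(n, t) = 1301, q^n = 1220703125, Hamming bound = 938280, |C| = 1191907 > bound (violated).

Step 1: Compute V_q(n, t) = Σ_{j=0}^2 C(n, j) (q−1)^j.
  j = 0: C(13,0)·(4)^0 = 1·1 = 1.
  j = 1: C(13,1)·(4)^1 = 13·4 = 52.
  j = 2: C(13,2)·(4)^2 = 78·16 = 1248.
  V_q(n, t) = 1 + 52 + 1248 = 1301.
Step 2: q^n = 5^13 = 1220703125.
Step 3: Hamming bound ⌊q^n / V_q(n,t)⌋ = ⌊1220703125/1301⌋ = 938280.
Step 4: Compare |C| = 1191907 to 938280: violated.
The claimed |C| lies above the Hamming bound, so no 5-ary code of length 13 with d ≥ 5 can have 1191907 codewords.


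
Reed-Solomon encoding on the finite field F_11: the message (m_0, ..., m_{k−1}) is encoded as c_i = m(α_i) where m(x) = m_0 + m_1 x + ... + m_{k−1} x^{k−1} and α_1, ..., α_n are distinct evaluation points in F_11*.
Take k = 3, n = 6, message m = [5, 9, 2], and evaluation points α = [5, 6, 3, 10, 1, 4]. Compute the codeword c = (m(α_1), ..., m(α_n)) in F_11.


c = [1, 10, 6, 9, 5, 7]

Message polynomial: m(x) = 5 + 9·x + 2·x^2 (mod 11).
For each evaluation point α_i, compute m(α_i) mod 11:
  α_1 = 5: Horner steps 2 → 8 → 1, so m(5) = 1.
  α_2 = 6: Horner steps 2 → 10 → 10, so m(6) = 10.
  α_3 = 3: Horner steps 2 → 4 → 6, so m(3) = 6.
  α_4 = 10: Horner steps 2 → 7 → 9, so m(10) = 9.
  α_5 = 1: Horner steps 2 → 0 → 5, so m(1) = 5.
  α_6 = 4: Horner steps 2 → 6 → 7, so m(4) = 7.
Codeword c = [1, 10, 6, 9, 5, 7] ∈ F_11^6.


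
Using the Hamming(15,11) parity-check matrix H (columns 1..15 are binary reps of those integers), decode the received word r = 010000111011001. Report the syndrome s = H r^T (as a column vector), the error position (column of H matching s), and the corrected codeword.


s = (1, 1, 0, 0)^T, error position = 12, corrected codeword c = 010000111010001

Compute s = H r^T mod 2 one row at a time:
  s_1 = 1 + 1 + 0 + 1 + 1 + 0 + 0 + 1 = 5 ≡ 1 (mod 2).
  s_2 = 0 + 0 + 0 + 1 + 1 + 0 + 0 + 1 = 3 ≡ 1 (mod 2).
  s_3 = 1 + 0 + 0 + 1 + 0 + 1 + 0 + 1 = 4 ≡ 0 (mod 2).
  s_4 = 0 + 0 + 0 + 1 + 1 + 1 + 0 + 1 = 4 ≡ 0 (mod 2).
s = (1, 1, 0, 0)^T — this equals column 12 of H (binary 1100), so error is at position 12.
Correct: flip bit 12 of r = 010000111011001 to get c = 010000111010001.


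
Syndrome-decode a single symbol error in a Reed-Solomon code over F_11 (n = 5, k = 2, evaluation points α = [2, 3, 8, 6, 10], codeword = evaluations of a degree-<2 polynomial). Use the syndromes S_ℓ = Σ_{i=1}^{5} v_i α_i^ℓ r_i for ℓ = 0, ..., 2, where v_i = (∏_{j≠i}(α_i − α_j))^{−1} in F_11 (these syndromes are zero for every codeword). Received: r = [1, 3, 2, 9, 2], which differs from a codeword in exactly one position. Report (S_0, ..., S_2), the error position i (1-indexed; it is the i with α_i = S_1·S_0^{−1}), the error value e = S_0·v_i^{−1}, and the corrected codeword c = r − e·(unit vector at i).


S = (5, 6, 5), error at position 5, error magnitude e = 7, c = [1, 3, 2, 9, 6].

Step 1: column multipliers v_i = (∏_{j≠i}(α_i − α_j))^{−1} mod 11.
  i = 1 (α = 2): (2−3)(2−8)(2−6)(2−10) = (−1)·(−6)·(−4)·(−8) = 192 ≡ 5, so v_1 = 5^{−1} = 9 (mod 11).
  i = 2 (α = 3): (3−2)(3−8)(3−6)(3−10) = 1·(−5)·(−3)·(−7) = −105 ≡ 5, so v_2 = 5^{−1} = 9 (mod 11).
  i = 3 (α = 8): (8−2)(8−3)(8−6)(8−10) = 6·5·2·(−2) = −120 ≡ 1, so v_3 = 1^{−1} = 1 (mod 11).
  i = 4 (α = 6): (6−2)(6−3)(6−8)(6−10) = 4·3·(−2)·(−4) = 96 ≡ 8, so v_4 = 8^{−1} = 7 (mod 11).
  i = 5 (α = 10): (10−2)(10−3)(10−8)(10−6) = 8·7·2·4 = 448 ≡ 8, so v_5 = 8^{−1} = 7 (mod 11).
  v = [9, 9, 1, 7, 7].
Step 2: syndromes of r = [1, 3, 2, 9, 2] (all sums mod 11).
  S_0 = Σ v_i r_i = 9·1 + 9·3 + 1·2 + 7·9 + 7·2 = 115 ≡ 5.
  S_1 = Σ v_i α_i r_i = 9·2·1 + 9·3·3 + 1·8·2 + 7·6·9 + 7·10·2 = 633 ≡ 6.
  α_i^2 mod 11 = [4, 9, 9, 3, 1].
  S_2 = Σ v_i α_i^2 r_i = 9·4·1 + 9·9·3 + 1·9·2 + 7·3·9 + 7·1·2 = 500 ≡ 5.
  S = (5, 6, 5) ≠ 0, so r is not a codeword (an error is present).
Step 3: locate the error. For a single error e at position i, S_ℓ = v_i·e·α_i^ℓ, so α_err = S_1/S_0.
  S_0^{−1} = 5^{−1} = 9 (mod 11), so α_err = 6·9 = 54 ≡ 10 = α_5. Error position i = 5.
  Consistency check: S_2/S_1 = 5·2 = 10 ≡ 10 = α_err ✓ (single-error assumption holds).
Step 4: error magnitude e = S_0/v_5 = S_0·∏_{j≠5}(α_5 − α_j) = 5·8 = 40 ≡ 7 (mod 11).
Step 5: correct position 5: c_5 = r_5 − e = 2 − 7 ≡ 6 (mod 11). Hence c = [1, 3, 2, 9, 6].
  Check: interpolating c through the α_i gives m(x) = 8 + 2·x (degree < 2) with m(α_i) = c_i for every i, so c is indeed a codeword.


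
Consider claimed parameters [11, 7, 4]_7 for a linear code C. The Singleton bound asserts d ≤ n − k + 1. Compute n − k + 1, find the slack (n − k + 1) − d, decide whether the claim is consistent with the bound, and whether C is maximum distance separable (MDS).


Singleton RHS = n − k + 1 = 5, slack = 1, bound satisfied, not MDS.

Singleton bound: d ≤ n − k + 1.
Here n = 11, k = 7, so n − k + 1 = 5.
Given d = 4, check d ≤ 5: YES.
Slack = (n − k + 1) − d = 1.
The code is NOT MDS (slack = 1 > 0).
Description: the claimed parameters are [11, 7, 4]_7; such a code would be non-MDS.


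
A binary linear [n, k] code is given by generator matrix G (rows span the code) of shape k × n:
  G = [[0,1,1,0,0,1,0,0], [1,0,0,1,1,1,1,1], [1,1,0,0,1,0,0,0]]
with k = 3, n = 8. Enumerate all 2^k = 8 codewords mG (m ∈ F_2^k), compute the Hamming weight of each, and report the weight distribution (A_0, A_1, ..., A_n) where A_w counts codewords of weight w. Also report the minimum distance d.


Weight distribution: A_0 = 1, A_3 = 2, A_4 = 2, A_5 = 1, A_6 = 1, A_7 = 1. Minimum distance d = 3.

Enumerate all 2^3 = 8 messages m ∈ F_2^3.
For each, compute codeword c = mG in F_2^8, then tally its weight.
  m = 000 → c = 00000000, weight = 0.
  m = 100 → c = 01100100, weight = 3.
  m = 010 → c = 10011111, weight = 6.
  m = 110 → c = 11111011, weight = 7.
  m = 001 → c = 11001000, weight = 3.
  m = 101 → c = 10101100, weight = 4.
  m = 011 → c = 01010111, weight = 5.
  m = 111 → c = 00110011, weight = 4.
Tally weights:
  weight 0: 1 codewords.
  weight 3: 2 codewords.
  weight 4: 2 codewords.
  weight 5: 1 codewords.
  weight 6: 1 codewords.
  weight 7: 1 codewords.
Minimum distance d = smallest w > 0 with A_w > 0 = 3.
Sanity: Σ A_w = 8 = 2^3 = 8 ✓.


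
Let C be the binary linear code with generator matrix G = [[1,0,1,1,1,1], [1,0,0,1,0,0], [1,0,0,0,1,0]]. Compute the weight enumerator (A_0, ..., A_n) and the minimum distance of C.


Weight distribution: A_0 = 1, A_2 = 3, A_3 = 3, A_5 = 1. Minimum distance d = 2.

Enumerate all 2^3 = 8 messages m ∈ F_2^3.
For each, compute codeword c = mG in F_2^6, then tally its weight.
  m = 000 → c = 000000, weight = 0.
  m = 100 → c = 101111, weight = 5.
  m = 010 → c = 100100, weight = 2.
  m = 110 → c = 001011, weight = 3.
  m = 001 → c = 100010, weight = 2.
  m = 101 → c = 001101, weight = 3.
  m = 011 → c = 000110, weight = 2.
  m = 111 → c = 101001, weight = 3.
Tally weights:
  weight 0: 1 codewords.
  weight 2: 3 codewords.
  weight 3: 3 codewords.
  weight 5: 1 codewords.
Minimum distance d = smallest w > 0 with A_w > 0 = 2.
Sanity: Σ A_w = 8 = 2^3 = 8 ✓.


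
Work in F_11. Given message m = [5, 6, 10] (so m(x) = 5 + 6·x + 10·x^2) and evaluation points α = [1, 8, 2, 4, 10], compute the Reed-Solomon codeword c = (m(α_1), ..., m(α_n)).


c = [10, 0, 2, 2, 9]

Message polynomial: m(x) = 5 + 6·x + 10·x^2 (mod 11).
For each evaluation point α_i, compute m(α_i) mod 11:
  α_1 = 1: Horner steps 10 → 5 → 10, so m(1) = 10.
  α_2 = 8: Horner steps 10 → 9 → 0, so m(8) = 0.
  α_3 = 2: Horner steps 10 → 4 → 2, so m(2) = 2.
  α_4 = 4: Horner steps 10 → 2 → 2, so m(4) = 2.
  α_5 = 10: Horner steps 10 → 7 → 9, so m(10) = 9.
Codeword c = [10, 0, 2, 2, 9] ∈ F_11^5.


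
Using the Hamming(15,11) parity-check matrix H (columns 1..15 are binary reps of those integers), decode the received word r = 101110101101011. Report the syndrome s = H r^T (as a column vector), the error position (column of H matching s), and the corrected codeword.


s = (1, 0, 1, 0)^T, error position = 10, corrected codeword c = 101110101001011

Compute s = H r^T mod 2 one row at a time:
  s_1 = 0 + 1 + 1 + 0 + 1 + 0 + 1 + 1 = 5 ≡ 1 (mod 2).
  s_2 = 1 + 1 + 0 + 1 + 1 + 0 + 1 + 1 = 6 ≡ 0 (mod 2).
  s_3 = 0 + 1 + 0 + 1 + 1 + 0 + 1 + 1 = 5 ≡ 1 (mod 2).
  s_4 = 1 + 1 + 1 + 1 + 1 + 0 + 0 + 1 = 6 ≡ 0 (mod 2).
s = (1, 0, 1, 0)^T — this equals column 10 of H (binary 1010), so error is at position 10.
Correct: flip bit 10 of r = 101110101101011 to get c = 101110101001011.


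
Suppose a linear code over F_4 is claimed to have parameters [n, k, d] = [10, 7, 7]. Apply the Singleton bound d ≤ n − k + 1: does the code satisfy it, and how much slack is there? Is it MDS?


Singleton RHS = n − k + 1 = 4, slack = -3, bound violated (no such code; not MDS).

Singleton bound: d ≤ n − k + 1.
Here n = 10, k = 7, so n − k + 1 = 4.
Given d = 7, check d ≤ 4: NO.
Slack = (n − k + 1) − d = -3.
The slack is negative: d = 7 exceeds n − k + 1 = 4 by 3, so the Singleton bound is violated and no linear [10, 7, 7]_4 code can exist. In particular it is not MDS (MDS requires d = n − k + 1 exactly).
Description: the claimed parameters are [10, 7, 7]_4; such a code would be impossible (violates the Singleton bound).


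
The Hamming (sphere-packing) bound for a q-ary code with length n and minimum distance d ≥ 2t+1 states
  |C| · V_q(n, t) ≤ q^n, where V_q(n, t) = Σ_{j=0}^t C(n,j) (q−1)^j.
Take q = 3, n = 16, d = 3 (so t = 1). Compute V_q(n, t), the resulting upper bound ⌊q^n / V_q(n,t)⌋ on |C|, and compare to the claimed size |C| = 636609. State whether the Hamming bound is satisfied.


V_q(n, t) = 33, q^n = 43046721, Hamming bound = 1304446, |C| = 636609 ≤ bound (satisfied).

Step 1: Compute V_q(n, t) = Σ_{j=0}^1 C(n, j) (q−1)^j.
  j = 0: C(16,0)·(2)^0 = 1·1 = 1.
  j = 1: C(16,1)·(2)^1 = 16·2 = 32.
  V_q(n, t) = 1 + 32 = 33.
Step 2: q^n = 3^16 = 43046721.
Step 3: Hamming bound ⌊q^n / V_q(n,t)⌋ = ⌊43046721/33⌋ = 1304446.
Step 4: Compare |C| = 636609 to 1304446: satisfied.
The claimed |C| lies below the Hamming bound.


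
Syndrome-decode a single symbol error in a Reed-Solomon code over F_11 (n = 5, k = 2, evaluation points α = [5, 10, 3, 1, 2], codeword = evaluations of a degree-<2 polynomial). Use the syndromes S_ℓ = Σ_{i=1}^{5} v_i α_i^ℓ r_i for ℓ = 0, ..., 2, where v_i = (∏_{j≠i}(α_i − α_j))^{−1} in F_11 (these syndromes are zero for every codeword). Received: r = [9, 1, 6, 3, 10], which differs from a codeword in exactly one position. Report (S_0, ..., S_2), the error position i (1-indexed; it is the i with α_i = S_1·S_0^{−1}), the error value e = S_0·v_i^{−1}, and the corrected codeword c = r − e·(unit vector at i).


S = (1, 10, 1), error at position 2, error magnitude e = 1, c = [9, 0, 6, 3, 10].

Step 1: column multipliers v_i = (∏_{j≠i}(α_i − α_j))^{−1} mod 11.
  i = 1 (α = 5): (5−10)(5−3)(5−1)(5−2) = (−5)·2·4·3 = −120 ≡ 1, so v_1 = 1^{−1} = 1 (mod 11).
  i = 2 (α = 10): (10−5)(10−3)(10−1)(10−2) = 5·7·9·8 = 2520 ≡ 1, so v_2 = 1^{−1} = 1 (mod 11).
  i = 3 (α = 3): (3−5)(3−10)(3−1)(3−2) = (−2)·(−7)·2·1 = 28 ≡ 6, so v_3 = 6^{−1} = 2 (mod 11).
  i = 4 (α = 1): (1−5)(1−10)(1−3)(1−2) = (−4)·(−9)·(−2)·(−1) = 72 ≡ 6, so v_4 = 6^{−1} = 2 (mod 11).
  i = 5 (α = 2): (2−5)(2−10)(2−3)(2−1) = (−3)·(−8)·(−1)·1 = −24 ≡ 9, so v_5 = 9^{−1} = 5 (mod 11).
  v = [1, 1, 2, 2, 5].
Step 2: syndromes of r = [9, 1, 6, 3, 10] (all sums mod 11).
  S_0 = Σ v_i r_i = 1·9 + 1·1 + 2·6 + 2·3 + 5·10 = 78 ≡ 1.
  S_1 = Σ v_i α_i r_i = 1·5·9 + 1·10·1 + 2·3·6 + 2·1·3 + 5·2·10 = 197 ≡ 10.
  α_i^2 mod 11 = [3, 1, 9, 1, 4].
  S_2 = Σ v_i α_i^2 r_i = 1·3·9 + 1·1·1 + 2·9·6 + 2·1·3 + 5·4·10 = 342 ≡ 1.
  S = (1, 10, 1) ≠ 0, so r is not a codeword (an error is present).
Step 3: locate the error. For a single error e at position i, S_ℓ = v_i·e·α_i^ℓ, so α_err = S_1/S_0.
  S_0^{−1} = 1^{−1} = 1 (mod 11), so α_err = 10·1 = 10 ≡ 10 = α_2. Error position i = 2.
  Consistency check: S_2/S_1 = 1·10 = 10 ≡ 10 = α_err ✓ (single-error assumption holds).
Step 4: error magnitude e = S_0/v_2 = S_0·∏_{j≠2}(α_2 − α_j) = 1·1 = 1 ≡ 1 (mod 11).
Step 5: correct position 2: c_2 = r_2 − e = 1 − 1 ≡ 0 (mod 11). Hence c = [9, 0, 6, 3, 10].
  Check: interpolating c through the α_i gives m(x) = 7 + 7·x (degree < 2) with m(α_i) = c_i for every i, so c is indeed a codeword.


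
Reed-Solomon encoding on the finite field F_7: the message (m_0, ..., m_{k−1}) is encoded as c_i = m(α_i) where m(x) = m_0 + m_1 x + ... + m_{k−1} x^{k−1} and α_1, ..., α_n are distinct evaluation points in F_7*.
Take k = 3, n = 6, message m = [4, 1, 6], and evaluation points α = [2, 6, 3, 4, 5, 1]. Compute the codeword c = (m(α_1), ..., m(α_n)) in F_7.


c = [2, 2, 5, 6, 5, 4]

Message polynomial: m(x) = 4 + 1·x + 6·x^2 (mod 7).
For each evaluation point α_i, compute m(α_i) mod 7:
  α_1 = 2: Horner steps 6 → 6 → 2, so m(2) = 2.
  α_2 = 6: Horner steps 6 → 2 → 2, so m(6) = 2.
  α_3 = 3: Horner steps 6 → 5 → 5, so m(3) = 5.
  α_4 = 4: Horner steps 6 → 4 → 6, so m(4) = 6.
  α_5 = 5: Horner steps 6 → 3 → 5, so m(5) = 5.
  α_6 = 1: Horner steps 6 → 0 → 4, so m(1) = 4.
Codeword c = [2, 2, 5, 6, 5, 4] ∈ F_7^6.


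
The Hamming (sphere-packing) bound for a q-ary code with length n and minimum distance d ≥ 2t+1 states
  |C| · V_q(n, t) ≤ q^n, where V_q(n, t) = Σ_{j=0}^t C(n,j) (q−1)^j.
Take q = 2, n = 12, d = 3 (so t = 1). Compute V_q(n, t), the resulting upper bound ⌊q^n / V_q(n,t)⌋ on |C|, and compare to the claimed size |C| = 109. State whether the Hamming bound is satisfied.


V_q(n, t) = 13, q^n = 4096, Hamming bound = 315, |C| = 109 ≤ bound (satisfied).

Step 1: Compute V_q(n, t) = Σ_{j=0}^1 C(n, j) (q−1)^j.
  j = 0: C(12,0)·(1)^0 = 1·1 = 1.
  j = 1: C(12,1)·(1)^1 = 12·1 = 12.
  V_q(n, t) = 1 + 12 = 13.
Step 2: q^n = 2^12 = 4096.
Step 3: Hamming bound ⌊q^n / V_q(n,t)⌋ = ⌊4096/13⌋ = 315.
Step 4: Compare |C| = 109 to 315: satisfied.
The claimed |C| lies below the Hamming bound.


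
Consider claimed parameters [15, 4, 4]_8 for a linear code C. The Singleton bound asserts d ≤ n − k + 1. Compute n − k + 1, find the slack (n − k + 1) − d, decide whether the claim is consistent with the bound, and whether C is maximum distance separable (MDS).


Singleton RHS = n − k + 1 = 12, slack = 8, bound satisfied, not MDS.

Singleton bound: d ≤ n − k + 1.
Here n = 15, k = 4, so n − k + 1 = 12.
Given d = 4, check d ≤ 12: YES.
Slack = (n − k + 1) − d = 8.
The code is NOT MDS (slack = 8 > 0).
Description: the claimed parameters are [15, 4, 4]_8; such a code would be non-MDS.


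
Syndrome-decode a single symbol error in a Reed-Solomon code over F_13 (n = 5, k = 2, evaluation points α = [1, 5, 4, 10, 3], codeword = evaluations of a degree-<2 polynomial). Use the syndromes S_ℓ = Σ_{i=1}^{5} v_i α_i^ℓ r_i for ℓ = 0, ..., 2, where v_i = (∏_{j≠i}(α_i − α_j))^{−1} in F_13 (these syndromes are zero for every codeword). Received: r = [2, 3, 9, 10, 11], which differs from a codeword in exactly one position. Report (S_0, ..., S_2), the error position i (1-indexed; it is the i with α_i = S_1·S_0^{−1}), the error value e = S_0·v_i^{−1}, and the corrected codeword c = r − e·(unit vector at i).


S = (4, 7, 9), error at position 2, error magnitude e = 9, c = [2, 7, 9, 10, 11].

Step 1: column multipliers v_i = (∏_{j≠i}(α_i − α_j))^{−1} mod 13.
  i = 1 (α = 1): (1−5)(1−4)(1−10)(1−3) = (−4)·(−3)·(−9)·(−2) = 216 ≡ 8, so v_1 = 8^{−1} = 5 (mod 13).
  i = 2 (α = 5): (5−1)(5−4)(5−10)(5−3) = 4·1·(−5)·2 = −40 ≡ 12, so v_2 = 12^{−1} = 12 (mod 13).
  i = 3 (α = 4): (4−1)(4−5)(4−10)(4−3) = 3·(−1)·(−6)·1 = 18 ≡ 5, so v_3 = 5^{−1} = 8 (mod 13).
  i = 4 (α = 10): (10−1)(10−5)(10−4)(10−3) = 9·5·6·7 = 1890 ≡ 5, so v_4 = 5^{−1} = 8 (mod 13).
  i = 5 (α = 3): (3−1)(3−5)(3−4)(3−10) = 2·(−2)·(−1)·(−7) = −28 ≡ 11, so v_5 = 11^{−1} = 6 (mod 13).
  v = [5, 12, 8, 8, 6].
Step 2: syndromes of r = [2, 3, 9, 10, 11] (all sums mod 13).
  S_0 = Σ v_i r_i = 5·2 + 12·3 + 8·9 + 8·10 + 6·11 = 264 ≡ 4.
  S_1 = Σ v_i α_i r_i = 5·1·2 + 12·5·3 + 8·4·9 + 8·10·10 + 6·3·11 = 1476 ≡ 7.
  α_i^2 mod 13 = [1, 12, 3, 9, 9].
  S_2 = Σ v_i α_i^2 r_i = 5·1·2 + 12·12·3 + 8·3·9 + 8·9·10 + 6·9·11 = 1972 ≡ 9.
  S = (4, 7, 9) ≠ 0, so r is not a codeword (an error is present).
Step 3: locate the error. For a single error e at position i, S_ℓ = v_i·e·α_i^ℓ, so α_err = S_1/S_0.
  S_0^{−1} = 4^{−1} = 10 (mod 13), so α_err = 7·10 = 70 ≡ 5 = α_2. Error position i = 2.
  Consistency check: S_2/S_1 = 9·2 = 18 ≡ 5 = α_err ✓ (single-error assumption holds).
Step 4: error magnitude e = S_0/v_2 = S_0·∏_{j≠2}(α_2 − α_j) = 4·12 = 48 ≡ 9 (mod 13).
Step 5: correct position 2: c_2 = r_2 − e = 3 − 9 ≡ 7 (mod 13). Hence c = [2, 7, 9, 10, 11].
  Check: interpolating c through the α_i gives m(x) = 4 + 11·x (degree < 2) with m(α_i) = c_i for every i, so c is indeed a codeword.


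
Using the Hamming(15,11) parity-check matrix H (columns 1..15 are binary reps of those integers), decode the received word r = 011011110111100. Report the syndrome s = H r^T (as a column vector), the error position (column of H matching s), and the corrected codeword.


s = (1, 1, 0, 1)^T, error position = 13, corrected codeword c = 011011110111000

Compute s = H r^T mod 2 one row at a time:
  s_1 = 1 + 0 + 1 + 1 + 1 + 1 + 0 + 0 = 5 ≡ 1 (mod 2).
  s_2 = 0 + 1 + 1 + 1 + 1 + 1 + 0 + 0 = 5 ≡ 1 (mod 2).
  s_3 = 1 + 1 + 1 + 1 + 1 + 1 + 0 + 0 = 6 ≡ 0 (mod 2).
  s_4 = 0 + 1 + 1 + 1 + 0 + 1 + 1 + 0 = 5 ≡ 1 (mod 2).
s = (1, 1, 0, 1)^T — this equals column 13 of H (binary 1101), so error is at position 13.
Correct: flip bit 13 of r = 011011110111100 to get c = 011011110111000.


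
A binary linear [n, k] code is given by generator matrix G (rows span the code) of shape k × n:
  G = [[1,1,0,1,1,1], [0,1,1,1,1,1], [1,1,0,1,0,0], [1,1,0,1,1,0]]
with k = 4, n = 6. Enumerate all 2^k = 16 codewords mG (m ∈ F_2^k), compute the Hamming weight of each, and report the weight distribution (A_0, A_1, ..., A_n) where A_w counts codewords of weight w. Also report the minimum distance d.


Weight distribution: A_0 = 1, A_1 = 2, A_2 = 2, A_3 = 4, A_4 = 5, A_5 = 2. Minimum distance d = 1.

Enumerate all 2^4 = 16 messages m ∈ F_2^4.
For each, compute codeword c = mG in F_2^6, then tally its weight.
  m = 0000 → c = 000000, weight = 0.
  m = 1000 → c = 110111, weight = 5.
  m = 0100 → c = 011111, weight = 5.
  m = 1100 → c = 101000, weight = 2.
  m = 0010 → c = 110100, weight = 3.
  m = 1010 → c = 000011, weight = 2.
  m = 0110 → c = 101011, weight = 4.
  m = 1110 → c = 011100, weight = 3.
  m = 0001 → c = 110110, weight = 4.
  m = 1001 → c = 000001, weight = 1.
  m = 0101 → c = 101001, weight = 3.
  m = 1101 → c = 011110, weight = 4.
  m = 0011 → c = 000010, weight = 1.
  m = 1011 → c = 110101, weight = 4.
  m = 0111 → c = 011101, weight = 4.
  m = 1111 → c = 101010, weight = 3.
Tally weights:
  weight 0: 1 codewords.
  weight 1: 2 codewords.
  weight 2: 2 codewords.
  weight 3: 4 codewords.
  weight 4: 5 codewords.
  weight 5: 2 codewords.
Minimum distance d = smallest w > 0 with A_w > 0 = 1.
Sanity: Σ A_w = 16 = 2^4 = 16 ✓.
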